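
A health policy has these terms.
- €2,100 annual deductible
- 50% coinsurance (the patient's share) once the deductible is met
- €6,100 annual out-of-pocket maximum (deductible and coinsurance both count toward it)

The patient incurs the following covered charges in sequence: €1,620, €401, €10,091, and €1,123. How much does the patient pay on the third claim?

Claim 1 (€1,620): all of it applies to the deductible. Cost to patient: €1,620. OOP to date €1,620.
Claim 2 (€401): fully absorbed by the deductible. Patient pays €401; OOP now €2,021.
Claim 3 (€10,091): deductible takes €79, €10,012 remains; patient's 50% is €5,006. Deductible plus coinsurance: €79 + €5,006 = €5,085. Adding that to €2,021 gives €7,106, past the €6,100 cap; patient pays only €6,100 − €2,021 = €4,079.

€4,079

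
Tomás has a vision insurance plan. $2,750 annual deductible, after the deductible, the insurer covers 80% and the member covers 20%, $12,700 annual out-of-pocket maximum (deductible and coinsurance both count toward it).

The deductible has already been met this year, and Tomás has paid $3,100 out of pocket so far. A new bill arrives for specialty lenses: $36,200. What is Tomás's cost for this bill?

$7,240

With the deductible met, the entire $36,200 is subject to coinsurance.
Coinsurance: $36,200 × 20% = $7,240.
Cumulative spending $3,100 + $7,240 = $10,340 stays under the $12,700 maximum.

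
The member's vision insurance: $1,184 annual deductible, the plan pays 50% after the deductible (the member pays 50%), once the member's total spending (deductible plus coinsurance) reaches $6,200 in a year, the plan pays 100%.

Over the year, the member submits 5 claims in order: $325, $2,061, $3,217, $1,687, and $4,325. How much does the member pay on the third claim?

$1,608.50

Claim 1 ($325): entire amount goes to the deductible. Member pays $325; OOP now $325.
Claim 2 ($2,061): $859 to deductible, leaving $1,202; 50% of $1,202 = $601. Member owes $1,460 (running OOP $1,785).
Claim 3 ($3,217): 50% coinsurance on $3,217 = $1,608.50. Member pays $1,608.50; OOP now $3,393.50.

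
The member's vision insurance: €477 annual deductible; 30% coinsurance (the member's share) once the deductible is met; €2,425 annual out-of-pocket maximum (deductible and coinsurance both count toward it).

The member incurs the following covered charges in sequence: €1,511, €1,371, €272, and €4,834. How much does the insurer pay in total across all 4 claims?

Claim 1 — €1,511: deductible takes €477, €1,034 remains; member's 30% is €310.20. Cost to member: €787.20. OOP to date €787.20. Plan pays €1,511 − €787.20 = €723.80.
Claim 2 — €1,371: deductible already satisfied, so member's share is 30% × €1,371 = €411.30. Member pays €411.30; OOP now €1,198.50. Plan pays €1,371 − €411.30 = €959.70.
Claim 3 — €272: deductible met; 30% of €272 = €81.60. Member pays €81.60; OOP now €1,280.10. Plan pays €272 − €81.60 = €190.40.
Claim 4 — €4,834: deductible met; 30% of €4,834 = €1,450.20. OOP would hit €2,730.30 > €2,425, so the cap limits the member to €2,425 − €1,280.10 = €1,144.90. Insurer: €4,834 − €1,144.90 = €3,689.10.
Insurer total = bills − member's total = €7,988 − €2,425 = €5,563.

€5,563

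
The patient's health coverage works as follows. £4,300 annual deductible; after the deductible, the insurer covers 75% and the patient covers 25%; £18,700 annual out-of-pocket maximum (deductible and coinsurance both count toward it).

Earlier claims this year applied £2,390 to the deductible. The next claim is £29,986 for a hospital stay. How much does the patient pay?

£8,929

Remaining deductible: £4,300 − £2,390 = £1,910.
The remaining £28,076 (= £29,986 − £1,910) moves to coinsurance.
25% of £28,076 = £7,019 falls to the patient.
So the patient owes £1,910 + £7,019 = £8,929 before any cap.
Year-to-date out-of-pocket becomes £2,390 + £8,929 = £11,319, still under the £18,700 maximum, so no cap applies.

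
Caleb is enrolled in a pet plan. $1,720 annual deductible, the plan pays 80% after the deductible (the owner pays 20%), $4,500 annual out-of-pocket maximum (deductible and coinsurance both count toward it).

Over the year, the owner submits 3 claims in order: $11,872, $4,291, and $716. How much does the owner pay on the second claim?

#1 ($11,872): $1,720 to deductible, leaving $10,152; coinsurance $10,152 × 20% = $2,030.40. Owner owes $3,750.40 (running OOP $3,750.40).
#2 ($4,291): deductible met; 20% of $4,291 = $858.20. That would push OOP to $4,608.60, over the $4,500 cap, so owner pays $4,500 − $3,750.40 = $749.60.

$749.60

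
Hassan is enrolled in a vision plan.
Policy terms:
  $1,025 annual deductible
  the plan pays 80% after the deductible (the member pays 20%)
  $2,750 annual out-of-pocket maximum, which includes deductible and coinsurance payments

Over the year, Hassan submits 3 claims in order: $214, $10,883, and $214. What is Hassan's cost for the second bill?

$2,536

Claim 1 ($214): all of it applies to the deductible. Cost to member: $214. OOP to date $214.
Claim 2 ($10,883): $811 finishes the deductible; $10,072 goes to coinsurance; coinsurance $10,072 × 20% = $2,014.40. Together that's $811 + $2,014.40 = $2,825.40. OOP would hit $3,039.40 > $2,750, so the cap limits the member to $2,750 − $214 = $2,536.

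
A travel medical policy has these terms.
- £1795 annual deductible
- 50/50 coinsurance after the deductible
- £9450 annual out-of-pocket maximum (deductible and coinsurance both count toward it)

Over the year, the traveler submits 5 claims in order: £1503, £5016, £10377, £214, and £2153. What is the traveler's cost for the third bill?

£5188.50

Claim 1 (£1503): entire amount goes to the deductible. Cost to traveler: £1503. OOP to date £1503.
Claim 2 (£5016): £292 finishes the deductible; £4724 goes to coinsurance; traveler's 50% is £2362. Cost to traveler: £2654. OOP to date £4157.
Claim 3 (£10377): 50% coinsurance on £10377 = £5188.50. Traveler pays £5188.50; OOP now £9345.50.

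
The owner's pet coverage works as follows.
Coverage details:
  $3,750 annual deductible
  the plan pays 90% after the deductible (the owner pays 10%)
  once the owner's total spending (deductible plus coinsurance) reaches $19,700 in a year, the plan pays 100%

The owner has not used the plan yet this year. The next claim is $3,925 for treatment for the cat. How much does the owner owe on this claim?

The full $3,750 deductible is still open; $3,750 of this bill applies to it.
The remaining $175 (= $3,925 − $3,750) moves to coinsurance.
Owner's 10% share of $175 is $17.50.
So the owner owes $3,750 + $17.50 = $3,767.50 before any cap.
Year-to-date out-of-pocket becomes $0 + $3,767.50 = $3,767.50, still under the $19,700 maximum, so no cap applies.

$3,767.50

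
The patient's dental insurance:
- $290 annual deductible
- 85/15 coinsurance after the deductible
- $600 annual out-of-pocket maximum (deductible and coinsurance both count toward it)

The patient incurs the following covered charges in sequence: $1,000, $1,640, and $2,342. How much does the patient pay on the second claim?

$203.50

#1 ($1,000): deductible takes $290, $710 remains; coinsurance $710 × 15% = $106.50. Patient owes $396.50 (running OOP $396.50).
#2 ($1,640): deductible met; 15% of $1,640 = $246. OOP would hit $642.50 > $600, so the cap limits the patient to $600 − $396.50 = $203.50.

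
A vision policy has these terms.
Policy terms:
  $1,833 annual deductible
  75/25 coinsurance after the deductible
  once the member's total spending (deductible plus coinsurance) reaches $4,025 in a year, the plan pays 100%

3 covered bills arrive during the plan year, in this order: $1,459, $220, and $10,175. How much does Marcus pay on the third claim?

#1 ($1,459): entire amount goes to the deductible. Member owes $1,459 (running OOP $1,459).
#2 ($220): entire amount goes to the deductible. Cost to member: $220. OOP to date $1,679.
#3 ($10,175): $154 finishes the deductible; $10,021 goes to coinsurance; coinsurance $10,021 × 25% = $2,505.25. Together that's $154 + $2,505.25 = $2,659.25. That would push OOP to $4,338.25, over the $4,025 cap, so member pays $4,025 − $1,679 = $2,346.

$2,346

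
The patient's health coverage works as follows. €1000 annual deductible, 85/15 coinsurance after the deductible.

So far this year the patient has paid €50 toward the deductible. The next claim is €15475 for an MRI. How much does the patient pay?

€3128.75

Deductible still to meet: €1000 − €50 = €950.
That leaves €15475 − €950 = €14525 for coinsurance.
15% of €14525 = €2178.75 falls to the patient.
So the patient owes €950 + €2178.75 = €3128.75.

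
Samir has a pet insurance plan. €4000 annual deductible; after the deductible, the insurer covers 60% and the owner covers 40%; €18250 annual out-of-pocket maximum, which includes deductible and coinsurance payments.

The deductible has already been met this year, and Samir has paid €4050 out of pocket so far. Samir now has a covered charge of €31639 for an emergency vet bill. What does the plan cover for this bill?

The deductible is already satisfied, so the full bill goes to coinsurance.
Coinsurance: €31639 × 40% = €12655.60.
Total out-of-pocket so far would be €4050 + €12655.60 = €16705.60, below the €18250 cap — no reduction.
The insurer covers the remainder: €31639 − €12655.60 = €18983.40.

€18983.40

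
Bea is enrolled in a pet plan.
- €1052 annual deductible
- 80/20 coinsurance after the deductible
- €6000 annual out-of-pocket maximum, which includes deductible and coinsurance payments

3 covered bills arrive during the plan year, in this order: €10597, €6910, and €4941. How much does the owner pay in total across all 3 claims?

€5331.20

Claim 1 (€10597): deductible takes €1052, €9545 remains; 20% of €9545 = €1909. Owner owes €2961 (running OOP €2961).
Claim 2 (€6910): deductible met; 20% of €6910 = €1382. Owner pays €1382; OOP now €4343.
Claim 3 (€4941): deductible already satisfied, so owner's share is 20% × €4941 = €988.20. Cost to owner: €988.20. OOP to date €5331.20.
Summing the owner's payments: €2961 + €1382 + €988.20 = €5331.20.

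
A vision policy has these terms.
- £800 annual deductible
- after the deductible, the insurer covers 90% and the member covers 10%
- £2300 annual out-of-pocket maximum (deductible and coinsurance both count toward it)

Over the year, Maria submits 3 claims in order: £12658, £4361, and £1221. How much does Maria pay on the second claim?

£314.20

Claim 1 (£12658): £800 finishes the deductible; £11858 goes to coinsurance; member's 10% is £1185.80. Member pays £1985.80; OOP now £1985.80.
Claim 2 (£4361): deductible already satisfied, so member's share is 10% × £4361 = £436.10. That would push OOP to £2421.90, over the £2300 cap, so member pays £2300 − £1985.80 = £314.20.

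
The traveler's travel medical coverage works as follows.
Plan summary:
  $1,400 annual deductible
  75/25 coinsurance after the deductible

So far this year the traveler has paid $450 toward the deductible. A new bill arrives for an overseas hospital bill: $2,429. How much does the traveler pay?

Deductible still to meet: $1,400 − $450 = $950.
After the $950 deductible portion, $2,429 − $950 = $1,479 is subject to coinsurance.
25% of $1,479 = $369.75 falls to the traveler.
Traveler responsibility: $950 + $369.75 = $1,319.75.

$1,319.75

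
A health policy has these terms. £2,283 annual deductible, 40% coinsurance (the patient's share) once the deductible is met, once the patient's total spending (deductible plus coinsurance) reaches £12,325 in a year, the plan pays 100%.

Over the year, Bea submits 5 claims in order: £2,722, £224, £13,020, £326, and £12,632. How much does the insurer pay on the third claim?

£7,812

Claim 1 — £2,722: £2,283 to deductible, leaving £439; coinsurance £439 × 40% = £175.60. Cost to patient: £2,458.60. OOP to date £2,458.60. Insurer: £2,722 − £2,458.60 = £263.40.
Claim 2 — £224: 40% coinsurance on £224 = £89.60. Patient owes £89.60 (running OOP £2,548.20). Insurer: £224 − £89.60 = £134.40.
Claim 3 — £13,020: 40% coinsurance on £13,020 = £5,208. Patient owes £5,208 (running OOP £7,756.20). Insurer: £13,020 − £5,208 = £7,812.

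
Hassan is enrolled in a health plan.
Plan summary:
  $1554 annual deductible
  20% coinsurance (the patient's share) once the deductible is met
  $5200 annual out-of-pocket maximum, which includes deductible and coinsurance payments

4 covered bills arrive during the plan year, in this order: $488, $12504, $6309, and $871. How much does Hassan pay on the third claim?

$1261.80

Claim 1 — $488: entire amount goes to the deductible. Cost to patient: $488. OOP to date $488.
Claim 2 — $12504: $1066 finishes the deductible; $11438 goes to coinsurance; coinsurance $11438 × 20% = $2287.60. Patient pays $3353.60; OOP now $3841.60.
Claim 3 — $6309: 20% coinsurance on $6309 = $1261.80. Patient pays $1261.80; OOP now $5103.40.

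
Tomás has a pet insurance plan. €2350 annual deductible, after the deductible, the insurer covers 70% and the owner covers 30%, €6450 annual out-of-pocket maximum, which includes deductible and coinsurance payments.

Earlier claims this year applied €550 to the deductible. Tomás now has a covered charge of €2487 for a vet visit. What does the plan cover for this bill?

€480.90

Deductible still to meet: €2350 − €550 = €1800.
After the €1800 deductible portion, €2487 − €1800 = €687 is subject to coinsurance.
Owner's 30% share of €687 is €206.10.
Owner responsibility before any cap: €1800 + €206.10 = €2006.10.
Year-to-date out-of-pocket becomes €550 + €2006.10 = €2556.10, still under the €6450 maximum, so no cap applies.
The plan picks up €2487 − €2006.10 = €480.90.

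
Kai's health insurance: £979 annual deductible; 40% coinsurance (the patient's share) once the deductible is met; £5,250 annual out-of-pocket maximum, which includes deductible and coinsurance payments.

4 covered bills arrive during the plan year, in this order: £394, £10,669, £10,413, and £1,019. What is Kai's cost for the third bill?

£237.40

#1 (£394): all of it applies to the deductible. Patient owes £394 (running OOP £394).
#2 (£10,669): £585 to deductible, leaving £10,084; patient's 40% is £4,033.60. Cost to patient: £4,618.60. OOP to date £5,012.60.
#3 (£10,413): 40% coinsurance on £10,413 = £4,165.20. OOP would hit £9,177.80 > £5,250, so the cap limits the patient to £5,250 − £5,012.60 = £237.40.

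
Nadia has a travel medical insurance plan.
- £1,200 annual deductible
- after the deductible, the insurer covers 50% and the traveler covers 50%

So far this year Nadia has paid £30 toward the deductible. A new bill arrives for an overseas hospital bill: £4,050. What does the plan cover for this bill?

£1,440

£30 of the £1,200 deductible is already met, leaving £1,170.
That leaves £4,050 − £1,170 = £2,880 for coinsurance.
Traveler's 50% share of £2,880 is £1,440.
So the traveler owes £1,170 + £1,440 = £2,610.
The plan picks up £4,050 − £2,610 = £1,440.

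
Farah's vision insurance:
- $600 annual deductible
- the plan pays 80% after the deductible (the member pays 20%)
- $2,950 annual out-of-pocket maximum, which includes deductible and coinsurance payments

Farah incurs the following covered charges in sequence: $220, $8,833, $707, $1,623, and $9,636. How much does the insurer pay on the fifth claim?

$9,442.60

Claim 1 ($220): fully absorbed by the deductible. Member pays $220; OOP now $220. Plan pays $220 − $220 = $0.
Claim 2 ($8,833): $380 to deductible, leaving $8,453; coinsurance $8,453 × 20% = $1,690.60. Member owes $2,070.60 (running OOP $2,290.60). Plan pays $8,833 − $2,070.60 = $6,762.40.
Claim 3 ($707): deductible already satisfied, so member's share is 20% × $707 = $141.40. Cost to member: $141.40. OOP to date $2,432. Insurer: $707 − $141.40 = $565.60.
Claim 4 ($1,623): 20% coinsurance on $1,623 = $324.60. Cost to member: $324.60. OOP to date $2,756.60. Plan pays $1,623 − $324.60 = $1,298.40.
Claim 5 ($9,636): deductible already satisfied, so member's share is 20% × $9,636 = $1,927.20. OOP would hit $4,683.80 > $2,950, so the cap limits the member to $2,950 − $2,756.60 = $193.40. Insurer: $9,636 − $193.40 = $9,442.60.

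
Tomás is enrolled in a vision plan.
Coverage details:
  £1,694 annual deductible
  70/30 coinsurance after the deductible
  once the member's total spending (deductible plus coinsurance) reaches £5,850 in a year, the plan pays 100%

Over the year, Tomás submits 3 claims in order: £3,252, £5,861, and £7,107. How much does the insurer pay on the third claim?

Claim 1 — £3,252: £1,694 to deductible, leaving £1,558; coinsurance £1,558 × 30% = £467.40. Cost to member: £2,161.40. OOP to date £2,161.40. Plan pays £3,252 − £2,161.40 = £1,090.60.
Claim 2 — £5,861: deductible met; 30% of £5,861 = £1,758.30. Member owes £1,758.30 (running OOP £3,919.70). Plan pays £5,861 − £1,758.30 = £4,102.70.
Claim 3 — £7,107: deductible already satisfied, so member's share is 30% × £7,107 = £2,132.10. Adding that to £3,919.70 gives £6,051.80, past the £5,850 cap; member pays only £5,850 − £3,919.70 = £1,930.30. Plan pays £7,107 − £1,930.30 = £5,176.70.

£5,176.70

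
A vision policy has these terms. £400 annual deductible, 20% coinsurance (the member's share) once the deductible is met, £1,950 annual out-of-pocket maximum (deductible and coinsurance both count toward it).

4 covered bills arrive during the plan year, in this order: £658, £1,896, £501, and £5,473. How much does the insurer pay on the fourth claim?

£4,454

Claim 1 (£658): £400 finishes the deductible; £258 goes to coinsurance; coinsurance £258 × 20% = £51.60. Member owes £451.60 (running OOP £451.60). Plan pays £658 − £451.60 = £206.40.
Claim 2 (£1,896): deductible met; 20% of £1,896 = £379.20. Member owes £379.20 (running OOP £830.80). Plan pays £1,896 − £379.20 = £1,516.80.
Claim 3 (£501): deductible already satisfied, so member's share is 20% × £501 = £100.20. Cost to member: £100.20. OOP to date £931. Insurer: £501 − £100.20 = £400.80.
Claim 4 (£5,473): deductible already satisfied, so member's share is 20% × £5,473 = £1,094.60. OOP would hit £2,025.60 > £1,950, so the cap limits the member to £1,950 − £931 = £1,019. Insurer: £5,473 − £1,019 = £4,454.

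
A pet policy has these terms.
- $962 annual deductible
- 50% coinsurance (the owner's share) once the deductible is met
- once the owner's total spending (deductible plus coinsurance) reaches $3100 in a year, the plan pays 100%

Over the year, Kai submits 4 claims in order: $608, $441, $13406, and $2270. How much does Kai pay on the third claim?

$2094.50

#1 ($608): all of it applies to the deductible. Cost to owner: $608. OOP to date $608.
#2 ($441): deductible takes $354, $87 remains; 50% of $87 = $43.50. Owner pays $397.50; OOP now $1005.50.
#3 ($13406): 50% coinsurance on $13406 = $6703. OOP would hit $7708.50 > $3100, so the cap limits the owner to $3100 − $1005.50 = $2094.50.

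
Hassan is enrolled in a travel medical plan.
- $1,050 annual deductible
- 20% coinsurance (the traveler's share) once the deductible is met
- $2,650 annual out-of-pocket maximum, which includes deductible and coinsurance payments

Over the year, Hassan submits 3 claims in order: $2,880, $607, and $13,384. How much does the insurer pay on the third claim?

$12,271.40

Claim 1 — $2,880: $1,050 to deductible, leaving $1,830; 20% of $1,830 = $366. Traveler owes $1,416 (running OOP $1,416). Plan pays $2,880 − $1,416 = $1,464.
Claim 2 — $607: deductible already satisfied, so traveler's share is 20% × $607 = $121.40. Cost to traveler: $121.40. OOP to date $1,537.40. Insurer: $607 − $121.40 = $485.60.
Claim 3 — $13,384: deductible met; 20% of $13,384 = $2,676.80. OOP would hit $4,214.20 > $2,650, so the cap limits the traveler to $2,650 − $1,537.40 = $1,112.60. Plan pays $13,384 − $1,112.60 = $12,271.40.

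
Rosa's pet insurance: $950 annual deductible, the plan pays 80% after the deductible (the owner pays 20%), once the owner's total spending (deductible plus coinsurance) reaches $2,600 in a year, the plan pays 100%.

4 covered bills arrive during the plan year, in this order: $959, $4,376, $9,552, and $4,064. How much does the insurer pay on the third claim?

Claim 1 — $959: deductible takes $950, $9 remains; owner's 20% is $1.80. Owner owes $951.80 (running OOP $951.80). Insurer: $959 − $951.80 = $7.20.
Claim 2 — $4,376: 20% coinsurance on $4,376 = $875.20. Owner pays $875.20; OOP now $1,827. Plan pays $4,376 − $875.20 = $3,500.80.
Claim 3 — $9,552: 20% coinsurance on $9,552 = $1,910.40. That would push OOP to $3,737.40, over the $2,600 cap, so owner pays $2,600 − $1,827 = $773. Insurer: $9,552 − $773 = $8,779.

$8,779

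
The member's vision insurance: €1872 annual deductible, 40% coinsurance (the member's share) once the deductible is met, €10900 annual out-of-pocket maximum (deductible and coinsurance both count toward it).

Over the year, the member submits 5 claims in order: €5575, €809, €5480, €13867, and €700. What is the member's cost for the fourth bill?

Claim 1 — €5575: €1872 finishes the deductible; €3703 goes to coinsurance; 40% of €3703 = €1481.20. Member pays €3353.20; OOP now €3353.20.
Claim 2 — €809: deductible already satisfied, so member's share is 40% × €809 = €323.60. Cost to member: €323.60. OOP to date €3676.80.
Claim 3 — €5480: deductible met; 40% of €5480 = €2192. Cost to member: €2192. OOP to date €5868.80.
Claim 4 — €13867: deductible met; 40% of €13867 = €5546.80. Adding that to €5868.80 gives €11415.60, past the €10900 cap; member pays only €10900 − €5868.80 = €5031.20.

€5031.20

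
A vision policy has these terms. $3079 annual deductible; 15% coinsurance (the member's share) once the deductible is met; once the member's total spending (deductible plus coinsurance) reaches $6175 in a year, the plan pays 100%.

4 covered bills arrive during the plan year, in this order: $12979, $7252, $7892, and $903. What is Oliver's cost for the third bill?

$523.20

Bill 1, $12979: $3079 to deductible, leaving $9900; 15% of $9900 = $1485. Member pays $4564; OOP now $4564.
Bill 2, $7252: 15% coinsurance on $7252 = $1087.80. Member owes $1087.80 (running OOP $5651.80).
Bill 3, $7892: 15% coinsurance on $7892 = $1183.80. OOP would hit $6835.60 > $6175, so the cap limits the member to $6175 − $5651.80 = $523.20.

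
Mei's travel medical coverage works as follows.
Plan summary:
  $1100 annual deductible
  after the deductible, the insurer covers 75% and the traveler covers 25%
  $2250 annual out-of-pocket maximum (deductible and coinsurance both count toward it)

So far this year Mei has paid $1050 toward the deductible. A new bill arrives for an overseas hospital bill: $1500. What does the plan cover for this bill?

Remaining deductible: $1100 − $1050 = $50.
That leaves $1500 − $50 = $1450 for coinsurance.
Coinsurance: $1450 × 25% = $362.50.
Traveler responsibility before any cap: $50 + $362.50 = $412.50.
Cumulative spending $1050 + $412.50 = $1462.50 stays under the $2250 maximum.
The insurer covers the remainder: $1500 − $412.50 = $1087.50.

$1087.50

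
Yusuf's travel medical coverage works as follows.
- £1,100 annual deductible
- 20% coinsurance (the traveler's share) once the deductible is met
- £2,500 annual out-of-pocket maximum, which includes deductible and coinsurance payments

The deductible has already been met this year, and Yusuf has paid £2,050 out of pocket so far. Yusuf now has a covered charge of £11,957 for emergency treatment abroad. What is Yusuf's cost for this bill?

£450

The deductible is already satisfied, so the full bill goes to coinsurance.
20% of £11,957 = £2,391.40 falls to the traveler.
Year-to-date out-of-pocket would reach £2,050 + £2,391.40 = £4,441.40, above the £2,500 maximum, so the traveler pays only £2,500 − £2,050 = £450.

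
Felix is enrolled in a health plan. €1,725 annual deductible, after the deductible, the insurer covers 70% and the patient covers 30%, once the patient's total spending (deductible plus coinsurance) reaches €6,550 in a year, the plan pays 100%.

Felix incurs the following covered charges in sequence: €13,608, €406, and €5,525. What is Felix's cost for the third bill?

€1,138.30

Claim 1 (€13,608): deductible takes €1,725, €11,883 remains; 30% of €11,883 = €3,564.90. Patient owes €5,289.90 (running OOP €5,289.90).
Claim 2 (€406): deductible already satisfied, so patient's share is 30% × €406 = €121.80. Patient owes €121.80 (running OOP €5,411.70).
Claim 3 (€5,525): deductible already satisfied, so patient's share is 30% × €5,525 = €1,657.50. OOP would hit €7,069.20 > €6,550, so the cap limits the patient to €6,550 − €5,411.70 = €1,138.30.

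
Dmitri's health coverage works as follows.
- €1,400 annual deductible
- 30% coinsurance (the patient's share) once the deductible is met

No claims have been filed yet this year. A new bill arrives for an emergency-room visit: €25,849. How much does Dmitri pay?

Nothing has been paid toward the €1,400 deductible, so the first €1,400 of this charge is applied there.
After the €1,400 deductible portion, €25,849 − €1,400 = €24,449 is subject to coinsurance.
Patient's 30% share of €24,449 is €7,334.70.
Patient responsibility: €1,400 + €7,334.70 = €8,734.70.

€8,734.70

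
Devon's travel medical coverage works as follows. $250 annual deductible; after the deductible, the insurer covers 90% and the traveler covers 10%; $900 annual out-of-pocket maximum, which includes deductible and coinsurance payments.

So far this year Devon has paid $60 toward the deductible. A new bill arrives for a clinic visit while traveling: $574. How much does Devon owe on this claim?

Deductible still to meet: $250 − $60 = $190.
That leaves $574 − $190 = $384 for coinsurance.
Coinsurance: $384 × 10% = $38.40.
That puts the traveler's cost at $190 + $38.40 = $228.40 before any cap.
Year-to-date out-of-pocket becomes $60 + $228.40 = $288.40, still under the $900 maximum, so no cap applies.

$228.40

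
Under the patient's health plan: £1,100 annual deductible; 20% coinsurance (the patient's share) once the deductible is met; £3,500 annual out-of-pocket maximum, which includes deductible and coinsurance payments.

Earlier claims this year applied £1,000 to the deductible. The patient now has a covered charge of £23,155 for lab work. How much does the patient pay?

£2,500

Deductible still to meet: £1,100 − £1,000 = £100.
After the £100 deductible portion, £23,155 − £100 = £23,055 is subject to coinsurance.
Coinsurance: £23,055 × 20% = £4,611.
Patient responsibility before any cap: £100 + £4,611 = £4,711.
Adding £4,711 to the £1,000 already spent would give £5,711, which exceeds the £3,500 cap; the patient pays just £3,500 − £1,000 = £2,500.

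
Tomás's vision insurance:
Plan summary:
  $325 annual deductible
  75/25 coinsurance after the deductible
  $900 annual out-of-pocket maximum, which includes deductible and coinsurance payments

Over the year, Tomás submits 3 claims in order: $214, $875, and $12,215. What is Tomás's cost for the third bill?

$384

Claim 1 ($214): fully absorbed by the deductible. Cost to member: $214. OOP to date $214.
Claim 2 ($875): $111 to deductible, leaving $764; 25% of $764 = $191. Cost to member: $302. OOP to date $516.
Claim 3 ($12,215): deductible met; 25% of $12,215 = $3,053.75. Adding that to $516 gives $3,569.75, past the $900 cap; member pays only $900 − $516 = $384.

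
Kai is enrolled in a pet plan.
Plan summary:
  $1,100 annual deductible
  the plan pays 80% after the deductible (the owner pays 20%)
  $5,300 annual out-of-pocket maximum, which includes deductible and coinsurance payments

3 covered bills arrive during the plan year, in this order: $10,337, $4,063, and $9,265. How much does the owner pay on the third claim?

Claim 1 ($10,337): deductible takes $1,100, $9,237 remains; owner's 20% is $1,847.40. Owner pays $2,947.40; OOP now $2,947.40.
Claim 2 ($4,063): deductible already satisfied, so owner's share is 20% × $4,063 = $812.60. Cost to owner: $812.60. OOP to date $3,760.
Claim 3 ($9,265): deductible already satisfied, so owner's share is 20% × $9,265 = $1,853. That would push OOP to $5,613, over the $5,300 cap, so owner pays $5,300 − $3,760 = $1,540.

$1,540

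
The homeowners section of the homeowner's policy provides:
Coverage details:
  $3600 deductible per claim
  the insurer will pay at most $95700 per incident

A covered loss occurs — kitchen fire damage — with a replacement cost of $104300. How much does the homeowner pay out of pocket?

$8600

After the deductible, $104300 − $3600 = $100700 remains.
Since $100700 > $95700, the payout is capped at $95700.
Out of pocket: $104300 − $95700 = $8600.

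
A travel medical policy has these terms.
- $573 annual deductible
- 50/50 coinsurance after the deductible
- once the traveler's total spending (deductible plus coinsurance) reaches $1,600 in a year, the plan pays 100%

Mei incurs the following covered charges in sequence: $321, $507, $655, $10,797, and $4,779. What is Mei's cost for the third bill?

$327.50

Claim 1 ($321): entire amount goes to the deductible. Traveler pays $321; OOP now $321.
Claim 2 ($507): $252 to deductible, leaving $255; traveler's 50% is $127.50. Traveler owes $379.50 (running OOP $700.50).
Claim 3 ($655): deductible already satisfied, so traveler's share is 50% × $655 = $327.50. Cost to traveler: $327.50. OOP to date $1,028.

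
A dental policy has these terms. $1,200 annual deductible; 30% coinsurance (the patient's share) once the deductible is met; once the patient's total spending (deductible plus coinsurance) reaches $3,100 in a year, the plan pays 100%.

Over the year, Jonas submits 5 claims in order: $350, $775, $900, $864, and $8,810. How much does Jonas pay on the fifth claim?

Claim 1 ($350): fully absorbed by the deductible. Patient owes $350 (running OOP $350).
Claim 2 ($775): all of it applies to the deductible. Patient owes $775 (running OOP $1,125).
Claim 3 ($900): deductible takes $75, $825 remains; patient's 30% is $247.50. Patient owes $322.50 (running OOP $1,447.50).
Claim 4 ($864): deductible already satisfied, so patient's share is 30% × $864 = $259.20. Cost to patient: $259.20. OOP to date $1,706.70.
Claim 5 ($8,810): deductible met; 30% of $8,810 = $2,643. That would push OOP to $4,349.70, over the $3,100 cap, so patient pays $3,100 − $1,706.70 = $1,393.30.

$1,393.30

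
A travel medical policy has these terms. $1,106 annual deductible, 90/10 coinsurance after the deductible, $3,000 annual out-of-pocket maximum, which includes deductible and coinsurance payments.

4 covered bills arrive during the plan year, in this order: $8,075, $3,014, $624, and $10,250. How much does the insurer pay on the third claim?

$561.60

#1 ($8,075): $1,106 to deductible, leaving $6,969; coinsurance $6,969 × 10% = $696.90. Traveler pays $1,802.90; OOP now $1,802.90. Plan pays $8,075 − $1,802.90 = $6,272.10.
#2 ($3,014): deductible already satisfied, so traveler's share is 10% × $3,014 = $301.40. Traveler pays $301.40; OOP now $2,104.30. Insurer: $3,014 − $301.40 = $2,712.60.
#3 ($624): deductible met; 10% of $624 = $62.40. Traveler owes $62.40 (running OOP $2,166.70). Insurer: $624 − $62.40 = $561.60.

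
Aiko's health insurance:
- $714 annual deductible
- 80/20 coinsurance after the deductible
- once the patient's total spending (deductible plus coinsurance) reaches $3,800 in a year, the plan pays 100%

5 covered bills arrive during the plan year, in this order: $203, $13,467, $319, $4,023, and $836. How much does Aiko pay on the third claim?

Claim 1 — $203: all of it applies to the deductible. Patient pays $203; OOP now $203.
Claim 2 — $13,467: deductible takes $511, $12,956 remains; coinsurance $12,956 × 20% = $2,591.20. Patient owes $3,102.20 (running OOP $3,305.20).
Claim 3 — $319: deductible met; 20% of $319 = $63.80. Patient owes $63.80 (running OOP $3,369).

$63.80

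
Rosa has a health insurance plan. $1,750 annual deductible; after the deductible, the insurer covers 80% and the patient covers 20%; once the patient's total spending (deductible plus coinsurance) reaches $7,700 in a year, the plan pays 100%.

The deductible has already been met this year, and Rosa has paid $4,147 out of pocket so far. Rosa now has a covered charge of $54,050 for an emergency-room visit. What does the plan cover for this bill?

With the deductible met, the entire $54,050 is subject to coinsurance.
Patient's 20% share of $54,050 is $10,810.
Adding $10,810 to the $4,147 already spent would give $14,957, which exceeds the $7,700 cap; the patient pays just $7,700 − $4,147 = $3,553.
The plan picks up $54,050 − $3,553 = $50,497.

$50,497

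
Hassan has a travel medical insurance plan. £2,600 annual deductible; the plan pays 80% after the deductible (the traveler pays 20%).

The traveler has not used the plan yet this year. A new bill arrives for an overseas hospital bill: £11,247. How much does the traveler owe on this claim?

Nothing has been paid toward the £2,600 deductible, so the first £2,600 of this charge is applied there.
That leaves £11,247 − £2,600 = £8,647 for coinsurance.
Traveler's 20% share of £8,647 is £1,729.40.
That puts the traveler's cost at £2,600 + £1,729.40 = £4,329.40.

£4,329.40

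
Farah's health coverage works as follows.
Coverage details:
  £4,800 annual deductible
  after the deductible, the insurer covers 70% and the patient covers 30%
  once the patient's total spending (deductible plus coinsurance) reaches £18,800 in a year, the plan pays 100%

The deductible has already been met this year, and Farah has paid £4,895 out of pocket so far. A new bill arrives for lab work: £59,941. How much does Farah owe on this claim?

£13,905

With the deductible met, the entire £59,941 is subject to coinsurance.
Patient's 30% share of £59,941 is £17,982.30.
Year-to-date out-of-pocket would reach £4,895 + £17,982.30 = £22,877.30, above the £18,800 maximum, so the patient pays only £18,800 − £4,895 = £13,905.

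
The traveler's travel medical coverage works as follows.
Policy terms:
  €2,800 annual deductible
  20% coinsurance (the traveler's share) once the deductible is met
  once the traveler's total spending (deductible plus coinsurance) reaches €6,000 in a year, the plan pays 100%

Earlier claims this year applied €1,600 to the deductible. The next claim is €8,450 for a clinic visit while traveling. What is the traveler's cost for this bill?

€2,650

Deductible still to meet: €2,800 − €1,600 = €1,200.
The remaining €7,250 (= €8,450 − €1,200) moves to coinsurance.
Coinsurance: €7,250 × 20% = €1,450.
Traveler responsibility before any cap: €1,200 + €1,450 = €2,650.
Cumulative spending €1,600 + €2,650 = €4,250 stays under the €6,000 maximum.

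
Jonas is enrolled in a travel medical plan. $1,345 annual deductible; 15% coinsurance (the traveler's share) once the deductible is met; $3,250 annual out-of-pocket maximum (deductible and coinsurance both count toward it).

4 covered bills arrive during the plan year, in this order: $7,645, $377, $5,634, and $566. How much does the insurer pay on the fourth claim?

$507.65

#1 ($7,645): $1,345 finishes the deductible; $6,300 goes to coinsurance; coinsurance $6,300 × 15% = $945. Traveler owes $2,290 (running OOP $2,290). Plan pays $7,645 − $2,290 = $5,355.
#2 ($377): deductible already satisfied, so traveler's share is 15% × $377 = $56.55. Traveler pays $56.55; OOP now $2,346.55. Plan pays $377 − $56.55 = $320.45.
#3 ($5,634): deductible already satisfied, so traveler's share is 15% × $5,634 = $845.10. Traveler owes $845.10 (running OOP $3,191.65). Plan pays $5,634 − $845.10 = $4,788.90.
#4 ($566): deductible already satisfied, so traveler's share is 15% × $566 = $84.90. That would push OOP to $3,276.55, over the $3,250 cap, so traveler pays $3,250 − $3,191.65 = $58.35. Insurer: $566 − $58.35 = $507.65.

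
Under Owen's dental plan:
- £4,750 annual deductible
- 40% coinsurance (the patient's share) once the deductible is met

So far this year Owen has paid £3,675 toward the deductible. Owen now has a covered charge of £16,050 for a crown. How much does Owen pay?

Deductible still to meet: £4,750 − £3,675 = £1,075.
That leaves £16,050 − £1,075 = £14,975 for coinsurance.
Coinsurance: £14,975 × 40% = £5,990.
Patient responsibility: £1,075 + £5,990 = £7,065.

£7,065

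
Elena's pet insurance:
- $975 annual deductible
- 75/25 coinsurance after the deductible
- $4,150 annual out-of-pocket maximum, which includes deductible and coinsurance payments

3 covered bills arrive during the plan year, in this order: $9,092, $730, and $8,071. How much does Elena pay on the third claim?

#1 ($9,092): $975 finishes the deductible; $8,117 goes to coinsurance; coinsurance $8,117 × 25% = $2,029.25. Owner owes $3,004.25 (running OOP $3,004.25).
#2 ($730): deductible already satisfied, so owner's share is 25% × $730 = $182.50. Owner pays $182.50; OOP now $3,186.75.
#3 ($8,071): deductible met; 25% of $8,071 = $2,017.75. Adding that to $3,186.75 gives $5,204.50, past the $4,150 cap; owner pays only $4,150 − $3,186.75 = $963.25.

$963.25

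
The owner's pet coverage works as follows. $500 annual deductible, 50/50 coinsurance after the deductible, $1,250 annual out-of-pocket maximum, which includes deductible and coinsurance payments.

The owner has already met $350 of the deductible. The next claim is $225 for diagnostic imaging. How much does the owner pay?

Remaining deductible: $500 − $350 = $150.
The remaining $75 (= $225 − $150) moves to coinsurance.
Owner's 50% share of $75 is $37.50.
That puts the owner's cost at $150 + $37.50 = $187.50 before any cap.
Year-to-date out-of-pocket becomes $350 + $187.50 = $537.50, still under the $1,250 maximum, so no cap applies.

$187.50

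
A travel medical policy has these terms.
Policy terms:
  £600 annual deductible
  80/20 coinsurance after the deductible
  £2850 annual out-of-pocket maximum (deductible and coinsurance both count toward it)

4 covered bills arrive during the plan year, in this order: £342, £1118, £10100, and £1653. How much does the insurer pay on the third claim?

£8080

Claim 1 — £342: entire amount goes to the deductible. Traveler owes £342 (running OOP £342). Plan pays £342 − £342 = £0.
Claim 2 — £1118: £258 to deductible, leaving £860; 20% of £860 = £172. Traveler pays £430; OOP now £772. Plan pays £1118 − £430 = £688.
Claim 3 — £10100: deductible already satisfied, so traveler's share is 20% × £10100 = £2020. Traveler owes £2020 (running OOP £2792). Insurer: £10100 − £2020 = £8080.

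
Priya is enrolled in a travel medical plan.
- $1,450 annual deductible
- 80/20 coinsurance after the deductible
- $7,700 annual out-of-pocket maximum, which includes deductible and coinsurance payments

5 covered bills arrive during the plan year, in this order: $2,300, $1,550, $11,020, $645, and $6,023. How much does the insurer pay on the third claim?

$8,816

Bill 1, $2,300: $1,450 to deductible, leaving $850; 20% of $850 = $170. Traveler pays $1,620; OOP now $1,620. Insurer: $2,300 − $1,620 = $680.
Bill 2, $1,550: deductible already satisfied, so traveler's share is 20% × $1,550 = $310. Traveler pays $310; OOP now $1,930. Plan pays $1,550 − $310 = $1,240.
Bill 3, $11,020: 20% coinsurance on $11,020 = $2,204. Cost to traveler: $2,204. OOP to date $4,134. Plan pays $11,020 − $2,204 = $8,816.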